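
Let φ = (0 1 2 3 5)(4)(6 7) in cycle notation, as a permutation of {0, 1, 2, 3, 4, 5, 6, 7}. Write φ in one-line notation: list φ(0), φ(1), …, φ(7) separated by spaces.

Reading each image from the cycles: 0→1, 1→2, 2→3, 3→5, 4→4, 5→0, 6→7, 7→6.
So the one-line form is 1 2 3 5 4 0 7 6.

1 2 3 5 4 0 7 6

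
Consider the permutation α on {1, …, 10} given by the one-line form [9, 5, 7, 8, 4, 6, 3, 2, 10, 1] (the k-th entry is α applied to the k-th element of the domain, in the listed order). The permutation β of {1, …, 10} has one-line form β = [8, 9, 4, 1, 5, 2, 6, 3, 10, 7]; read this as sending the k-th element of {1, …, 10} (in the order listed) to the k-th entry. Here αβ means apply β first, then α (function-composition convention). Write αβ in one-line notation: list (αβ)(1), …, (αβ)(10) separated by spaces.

For each element, apply β then α: 1 → 8 → 2; 2 → 9 → 10; 3 → 4 → 8; 4 → 1 → 9; 5 → 5 → 4; 6 → 2 → 5; 7 → 6 → 6; 8 → 3 → 7; 9 → 10 → 1; 10 → 7 → 3.
Collecting the images, αβ = [2 10 8 9 4 5 6 7 1 3].

2 10 8 9 4 5 6 7 1 3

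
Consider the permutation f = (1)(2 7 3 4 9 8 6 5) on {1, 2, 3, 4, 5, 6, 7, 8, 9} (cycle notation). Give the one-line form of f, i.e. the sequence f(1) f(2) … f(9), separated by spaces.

Image by image: 1→1, 2→7, 3→4, 4→9, 5→2, 6→5, 7→3, 8→6, 9→8.
So the one-line form is 1 7 4 9 2 5 3 6 8.

1 7 4 9 2 5 3 6 8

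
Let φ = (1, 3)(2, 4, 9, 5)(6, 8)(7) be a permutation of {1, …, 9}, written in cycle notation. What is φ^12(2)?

2 lies in the 4-cycle (2, 4, 9, 5).
Powers repeat with period 4 on this cycle, and 12 mod 4 = 0, so φ^12(2) = φ^0(2).
So φ^12(2) = 2.

2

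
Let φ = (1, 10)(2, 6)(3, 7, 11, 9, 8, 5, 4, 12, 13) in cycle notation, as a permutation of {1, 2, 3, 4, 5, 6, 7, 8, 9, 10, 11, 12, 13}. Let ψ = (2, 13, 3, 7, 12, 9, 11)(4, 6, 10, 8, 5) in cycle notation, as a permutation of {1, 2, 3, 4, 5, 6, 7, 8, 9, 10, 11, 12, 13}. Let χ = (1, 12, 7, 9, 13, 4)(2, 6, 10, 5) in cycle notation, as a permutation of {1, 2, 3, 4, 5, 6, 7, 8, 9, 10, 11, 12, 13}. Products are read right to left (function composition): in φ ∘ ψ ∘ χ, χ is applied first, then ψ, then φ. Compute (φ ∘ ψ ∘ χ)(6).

5

Chase 6: χ(6) = 10; ψ(10) = 8; φ(8) = 5. Hence (φ ∘ ψ ∘ χ)(6) = 5.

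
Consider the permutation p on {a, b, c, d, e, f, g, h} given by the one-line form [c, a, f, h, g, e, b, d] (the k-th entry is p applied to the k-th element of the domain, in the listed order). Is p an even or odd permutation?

In disjoint-cycle form the cycle lengths are 6, 2.
A cycle is odd iff its length is even; p has 2 even-length cycles, so sgn(p) = (−1)^2 and p is even.

even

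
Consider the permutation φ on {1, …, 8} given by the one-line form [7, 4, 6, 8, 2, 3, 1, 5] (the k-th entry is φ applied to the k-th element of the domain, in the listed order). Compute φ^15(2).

Tracing 2 → 4 → … returns to 2 after 4 steps, so 2 lies in a 4-cycle (2 4 8 5).
On a 4-cycle, φ^4 is the identity, so φ^15 = φ^3 there (15 ≡ 3 mod 4).
Advancing 3 steps from 2: 2 → 4 → 8 → 5.

5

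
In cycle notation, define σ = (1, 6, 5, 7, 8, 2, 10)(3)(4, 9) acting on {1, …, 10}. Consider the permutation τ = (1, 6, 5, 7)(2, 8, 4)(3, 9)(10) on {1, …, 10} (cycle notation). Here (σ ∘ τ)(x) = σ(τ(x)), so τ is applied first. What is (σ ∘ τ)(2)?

2

First apply τ: τ(2) = 8, then σ(8) = 2. Thus (σ ∘ τ)(2) = 2.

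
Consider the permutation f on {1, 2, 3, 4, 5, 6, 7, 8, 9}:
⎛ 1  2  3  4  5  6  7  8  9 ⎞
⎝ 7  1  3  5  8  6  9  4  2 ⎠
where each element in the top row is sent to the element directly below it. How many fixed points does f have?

2

The fixed points (elements with f(x) = x) are {3, 6}, so there are 2.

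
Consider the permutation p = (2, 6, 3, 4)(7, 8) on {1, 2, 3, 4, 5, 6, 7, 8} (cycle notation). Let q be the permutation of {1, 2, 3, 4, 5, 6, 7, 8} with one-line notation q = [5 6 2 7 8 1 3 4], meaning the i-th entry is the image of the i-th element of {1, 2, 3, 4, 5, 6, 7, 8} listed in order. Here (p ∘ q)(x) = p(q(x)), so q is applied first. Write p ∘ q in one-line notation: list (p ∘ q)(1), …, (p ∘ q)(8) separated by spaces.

For each element, apply q then p: 1 → 5 → 5; 2 → 6 → 3; 3 → 2 → 6; 4 → 7 → 8; 5 → 8 → 7; 6 → 1 → 1; 7 → 3 → 4; 8 → 4 → 2.
Collecting the images, p ∘ q = [5 3 6 8 7 1 4 2].

5 3 6 8 7 1 4 2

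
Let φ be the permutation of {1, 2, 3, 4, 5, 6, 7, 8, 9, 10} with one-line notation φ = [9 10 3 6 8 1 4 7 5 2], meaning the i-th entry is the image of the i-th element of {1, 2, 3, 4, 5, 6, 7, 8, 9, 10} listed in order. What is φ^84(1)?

Tracing 1 → 9 → … returns to 1 after 7 steps, so 1 lies in a 7-cycle (1 9 5 8 7 4 6).
Since the cycle has length 7, φ^84 acts on it the same as φ^0 (84 mod 7 = 0).
So φ^84(1) = 1.

1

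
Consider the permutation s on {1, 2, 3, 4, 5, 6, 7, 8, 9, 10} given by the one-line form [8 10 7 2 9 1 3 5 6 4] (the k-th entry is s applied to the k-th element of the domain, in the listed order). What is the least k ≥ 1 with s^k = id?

30

The disjoint-cycle form of s has cycle lengths 5, 3, 2.
The order is lcm(5, 3, 2) = 30.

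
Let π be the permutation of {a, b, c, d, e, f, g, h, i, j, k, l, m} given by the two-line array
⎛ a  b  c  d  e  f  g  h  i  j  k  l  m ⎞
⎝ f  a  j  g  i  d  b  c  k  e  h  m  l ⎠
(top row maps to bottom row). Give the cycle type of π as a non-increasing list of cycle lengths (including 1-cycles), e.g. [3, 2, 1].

[6, 5, 2]

The disjoint cycles are (a f d g b)(c j e i k h)(l m), with lengths 6, 5, 2 in non-increasing order.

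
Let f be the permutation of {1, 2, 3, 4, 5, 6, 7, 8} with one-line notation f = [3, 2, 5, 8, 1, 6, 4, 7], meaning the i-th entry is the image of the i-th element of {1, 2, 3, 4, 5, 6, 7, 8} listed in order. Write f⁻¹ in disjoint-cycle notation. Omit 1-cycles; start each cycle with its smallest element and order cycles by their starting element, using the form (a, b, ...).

(1, 5, 3)(4, 7, 8)

First write f in disjoint cycles: (1, 3, 5)(4, 8, 7).
The inverse reverses every cycle; in canonical form, f⁻¹ = (1, 5, 3)(4, 7, 8).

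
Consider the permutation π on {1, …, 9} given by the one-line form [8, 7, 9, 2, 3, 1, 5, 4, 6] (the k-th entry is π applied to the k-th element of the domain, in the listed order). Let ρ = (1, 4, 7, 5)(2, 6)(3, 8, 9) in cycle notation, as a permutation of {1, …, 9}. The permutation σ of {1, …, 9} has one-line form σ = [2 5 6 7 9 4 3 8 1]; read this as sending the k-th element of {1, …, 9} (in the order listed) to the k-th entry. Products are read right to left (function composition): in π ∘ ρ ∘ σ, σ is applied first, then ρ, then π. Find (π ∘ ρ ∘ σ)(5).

Apply the permutations in order: σ(5) = 9, then ρ(9) = 3, then π(3) = 9. So (π ∘ ρ ∘ σ)(5) = 9.

9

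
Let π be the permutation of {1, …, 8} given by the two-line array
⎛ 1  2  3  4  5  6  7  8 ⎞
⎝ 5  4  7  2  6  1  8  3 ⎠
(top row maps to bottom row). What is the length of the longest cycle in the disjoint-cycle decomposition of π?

Decomposing into disjoint cycles gives (1 5 6)(2 4)(3 7 8); the longest has length 3.

3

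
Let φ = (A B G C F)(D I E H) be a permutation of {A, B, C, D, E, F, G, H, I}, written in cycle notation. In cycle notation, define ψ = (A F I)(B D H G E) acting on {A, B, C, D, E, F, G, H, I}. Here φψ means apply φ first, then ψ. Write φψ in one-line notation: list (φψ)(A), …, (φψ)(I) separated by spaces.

(φψ)(x) = ψ(φ(x)). Computing each image: ψ(φ(A)) = ψ(B) = D, ψ(φ(B)) = ψ(G) = E, ψ(φ(C)) = ψ(F) = I, ψ(φ(D)) = ψ(I) = A, ψ(φ(E)) = ψ(H) = G, ψ(φ(F)) = ψ(A) = F, ψ(φ(G)) = ψ(C) = C, ψ(φ(H)) = ψ(D) = H, ψ(φ(I)) = ψ(E) = B.
Hence φψ = [D E I A G F C H B].

D E I A G F C H B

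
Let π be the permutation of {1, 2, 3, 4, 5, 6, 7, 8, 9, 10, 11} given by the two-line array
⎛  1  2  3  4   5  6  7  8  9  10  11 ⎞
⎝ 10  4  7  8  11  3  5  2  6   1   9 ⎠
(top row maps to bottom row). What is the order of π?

6

Writing π as disjoint cycles, the cycle lengths are 6, 3, 2.
The order of π is the least common multiple of its cycle lengths: lcm(6, 3, 2) = 6.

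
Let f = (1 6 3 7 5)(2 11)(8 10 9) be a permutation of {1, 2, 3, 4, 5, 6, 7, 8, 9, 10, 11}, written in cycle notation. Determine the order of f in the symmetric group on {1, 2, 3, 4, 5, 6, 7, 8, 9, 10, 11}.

The disjoint cycles have lengths 5, 3, 2, 1.
The order of f is the least common multiple of its cycle lengths: lcm(5, 3, 2) = 30.

30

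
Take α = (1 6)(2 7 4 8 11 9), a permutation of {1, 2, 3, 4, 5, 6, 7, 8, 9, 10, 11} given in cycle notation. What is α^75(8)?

2

8 lies in the 6-cycle (2 7 4 8 11 9).
Since the cycle has length 6, α^75 acts on it the same as α^3 (75 mod 6 = 3).
Stepping 3 places around the cycle: 8 → 11 → 9 → 2.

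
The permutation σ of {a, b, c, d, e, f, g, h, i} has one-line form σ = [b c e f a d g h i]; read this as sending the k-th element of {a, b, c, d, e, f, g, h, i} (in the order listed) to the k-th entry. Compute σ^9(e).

Tracing e → a → … returns to e after 4 steps, so e lies in a 4-cycle (a, b, c, e).
Powers repeat with period 4 on this cycle, and 9 mod 4 = 1, so σ^9(e) = σ^1(e).
Advancing 1 step from e: e → a.

a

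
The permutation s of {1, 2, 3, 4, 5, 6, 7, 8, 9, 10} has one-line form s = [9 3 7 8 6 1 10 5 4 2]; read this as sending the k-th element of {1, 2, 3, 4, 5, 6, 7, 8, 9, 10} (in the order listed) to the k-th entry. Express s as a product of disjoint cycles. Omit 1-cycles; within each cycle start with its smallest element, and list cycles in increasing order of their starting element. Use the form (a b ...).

Start at 1 and follow images: 1 → 9 → 4 → 8 → 5 → 6 → 1, giving the cycle (1 9 4 8 5 6).
Continuing from each remaining unvisited element yields (1 9 4 8 5 6)(2 3 7 10).

(1 9 4 8 5 6)(2 3 7 10)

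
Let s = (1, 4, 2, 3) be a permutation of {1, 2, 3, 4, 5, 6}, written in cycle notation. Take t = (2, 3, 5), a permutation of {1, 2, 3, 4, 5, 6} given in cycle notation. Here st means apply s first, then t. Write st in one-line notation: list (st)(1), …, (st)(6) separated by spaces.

(st)(x) = t(s(x)). Computing each image: t(s(1)) = t(4) = 4, t(s(2)) = t(3) = 5, t(s(3)) = t(1) = 1, t(s(4)) = t(2) = 3, t(s(5)) = t(5) = 2, t(s(6)) = t(6) = 6.
Hence st = [4 5 1 3 2 6].

4 5 1 3 2 6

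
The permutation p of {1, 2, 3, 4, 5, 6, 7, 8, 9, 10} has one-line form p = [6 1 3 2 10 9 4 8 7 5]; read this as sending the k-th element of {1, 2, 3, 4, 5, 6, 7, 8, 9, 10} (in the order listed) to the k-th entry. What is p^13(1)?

Tracing 1 → 6 → … returns to 1 after 6 steps, so 1 lies in a 6-cycle (1, 6, 9, 7, 4, 2).
On a 6-cycle, p^6 is the identity, so p^13 = p^1 there (13 ≡ 1 mod 6).
Advancing 1 step from 1: 1 → 6.

6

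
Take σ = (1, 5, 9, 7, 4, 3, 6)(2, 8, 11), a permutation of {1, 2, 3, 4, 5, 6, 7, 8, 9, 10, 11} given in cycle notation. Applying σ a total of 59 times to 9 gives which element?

3

9 lies in the 7-cycle (1, 5, 9, 7, 4, 3, 6).
Since the cycle has length 7, σ^59 acts on it the same as σ^3 (59 mod 7 = 3).
Advancing 3 steps from 9: 9 → 7 → 4 → 3.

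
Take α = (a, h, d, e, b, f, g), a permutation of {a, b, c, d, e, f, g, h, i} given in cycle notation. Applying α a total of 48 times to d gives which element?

d lies in the 7-cycle (a, h, d, e, b, f, g).
Since the cycle has length 7, α^48 acts on it the same as α^6 (48 mod 7 = 6).
Stepping 6 places around the cycle: d → e → b → f → g → a → h.

h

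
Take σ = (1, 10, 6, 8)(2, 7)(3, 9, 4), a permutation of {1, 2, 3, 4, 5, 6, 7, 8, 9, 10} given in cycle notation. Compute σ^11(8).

6

8 lies in the 4-cycle (1, 10, 6, 8).
Since the cycle has length 4, σ^11 acts on it the same as σ^3 (11 mod 4 = 3).
Advancing 3 steps from 8: 8 → 1 → 10 → 6.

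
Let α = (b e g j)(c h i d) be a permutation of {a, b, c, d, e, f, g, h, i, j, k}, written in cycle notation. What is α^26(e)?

e lies in the 4-cycle (b e g j).
On a 4-cycle, α^4 is the identity, so α^26 = α^2 there (26 ≡ 2 mod 4).
Advancing 2 steps from e: e → g → j.

j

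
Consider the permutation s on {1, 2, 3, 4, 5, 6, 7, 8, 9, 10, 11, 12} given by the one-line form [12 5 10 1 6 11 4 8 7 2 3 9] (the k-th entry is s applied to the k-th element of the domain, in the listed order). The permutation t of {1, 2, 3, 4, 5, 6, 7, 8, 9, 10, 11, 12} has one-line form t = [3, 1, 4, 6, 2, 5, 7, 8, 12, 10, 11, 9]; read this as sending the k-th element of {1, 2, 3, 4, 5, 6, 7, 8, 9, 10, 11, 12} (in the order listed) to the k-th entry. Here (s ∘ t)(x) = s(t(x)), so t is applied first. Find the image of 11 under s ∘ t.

t(11) = 11, then s(11) = 3; composing gives (s ∘ t)(11) = 3.

3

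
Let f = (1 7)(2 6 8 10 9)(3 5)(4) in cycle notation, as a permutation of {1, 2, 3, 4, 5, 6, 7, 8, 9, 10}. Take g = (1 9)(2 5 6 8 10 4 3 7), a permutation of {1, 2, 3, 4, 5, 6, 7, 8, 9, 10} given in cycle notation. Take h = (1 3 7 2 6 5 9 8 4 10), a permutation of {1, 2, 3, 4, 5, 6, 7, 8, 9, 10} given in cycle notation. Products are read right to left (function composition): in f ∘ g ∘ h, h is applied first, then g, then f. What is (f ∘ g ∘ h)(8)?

5

(f ∘ g ∘ h)(8) = f(g(h(8))). h(8) = 4, then g(4) = 3, then f(3) = 5, so the result is 5.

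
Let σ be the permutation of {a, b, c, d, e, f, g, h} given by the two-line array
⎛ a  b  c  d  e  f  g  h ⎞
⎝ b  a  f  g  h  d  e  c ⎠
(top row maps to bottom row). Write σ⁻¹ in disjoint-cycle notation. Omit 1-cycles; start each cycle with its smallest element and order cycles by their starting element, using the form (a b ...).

The cycle decomposition of σ is (a b)(c f d g e h).
The inverse reverses every cycle; in canonical form, σ⁻¹ = (a b)(c h e g d f).

(a b)(c h e g d f)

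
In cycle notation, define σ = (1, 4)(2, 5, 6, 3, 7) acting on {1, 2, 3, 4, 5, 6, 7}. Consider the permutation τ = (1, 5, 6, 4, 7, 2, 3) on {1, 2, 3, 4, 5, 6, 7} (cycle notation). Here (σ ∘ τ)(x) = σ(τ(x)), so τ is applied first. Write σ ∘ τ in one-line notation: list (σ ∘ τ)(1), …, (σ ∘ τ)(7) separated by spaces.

6 7 4 2 3 1 5

(σ ∘ τ)(x) = σ(τ(x)). Computing each image: σ(τ(1)) = σ(5) = 6, σ(τ(2)) = σ(3) = 7, σ(τ(3)) = σ(1) = 4, σ(τ(4)) = σ(7) = 2, σ(τ(5)) = σ(6) = 3, σ(τ(6)) = σ(4) = 1, σ(τ(7)) = σ(2) = 5.
Hence σ ∘ τ = [6 7 4 2 3 1 5].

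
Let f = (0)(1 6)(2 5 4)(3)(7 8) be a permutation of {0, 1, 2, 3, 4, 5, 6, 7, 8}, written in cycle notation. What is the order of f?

The cycle type of f is (3, 2, 2, 1, 1).
The order of f is the least common multiple of its cycle lengths: lcm(3, 2, 2) = 6.

6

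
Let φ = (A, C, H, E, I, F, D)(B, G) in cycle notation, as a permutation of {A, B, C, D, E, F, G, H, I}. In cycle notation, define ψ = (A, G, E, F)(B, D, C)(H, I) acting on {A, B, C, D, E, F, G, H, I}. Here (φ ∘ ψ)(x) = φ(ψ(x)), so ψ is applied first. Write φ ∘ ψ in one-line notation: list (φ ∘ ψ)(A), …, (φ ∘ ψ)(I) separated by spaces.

B A G H D C I F E

Chase each element through ψ then φ: A → G → B; B → D → A; C → B → G; D → C → H; E → F → D; F → A → C; G → E → I; H → I → F; I → H → E.
Collecting the images, φ ∘ ψ = [B A G H D C I F E].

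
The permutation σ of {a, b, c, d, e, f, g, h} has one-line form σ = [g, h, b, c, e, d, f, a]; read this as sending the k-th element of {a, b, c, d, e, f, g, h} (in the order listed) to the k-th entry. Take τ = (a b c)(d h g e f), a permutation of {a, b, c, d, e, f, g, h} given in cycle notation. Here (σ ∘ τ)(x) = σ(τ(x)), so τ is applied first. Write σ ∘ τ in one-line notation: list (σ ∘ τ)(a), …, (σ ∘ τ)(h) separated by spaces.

For each element, apply τ then σ: a → b → h; b → c → b; c → a → g; d → h → a; e → f → d; f → d → c; g → e → e; h → g → f.
So σ ∘ τ in one-line form is h b g a d c e f.

h b g a d c e f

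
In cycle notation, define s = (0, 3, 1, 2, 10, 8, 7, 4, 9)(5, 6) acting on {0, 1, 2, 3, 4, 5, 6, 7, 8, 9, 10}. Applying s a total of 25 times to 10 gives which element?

1

10 lies in the 9-cycle (0, 3, 1, 2, 10, 8, 7, 4, 9).
Powers repeat with period 9 on this cycle, and 25 mod 9 = 7, so s^25(10) = s^7(10).
Stepping 7 places around the cycle: 10 → 8 → 7 → 4 → 9 → 0 → 3 → 1.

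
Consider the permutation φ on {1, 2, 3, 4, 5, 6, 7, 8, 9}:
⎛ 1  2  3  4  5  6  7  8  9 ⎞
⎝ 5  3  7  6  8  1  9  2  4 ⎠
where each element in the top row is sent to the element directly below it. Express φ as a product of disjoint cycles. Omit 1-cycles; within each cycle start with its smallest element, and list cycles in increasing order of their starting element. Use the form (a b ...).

Iterating φ from 1 gives 1 → 5 → 8 → 2 → 3 → 7 → 9 → 4 → 6 → 1; that is the 9-cycle (1 5 8 2 3 7 9 4 6).
Continuing from each remaining unvisited element yields (1 5 8 2 3 7 9 4 6).

(1 5 8 2 3 7 9 4 6)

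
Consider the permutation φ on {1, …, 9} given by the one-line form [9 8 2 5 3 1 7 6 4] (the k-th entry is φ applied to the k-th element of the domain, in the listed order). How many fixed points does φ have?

The fixed points (elements with φ(x) = x) are {7}, so there is 1.

1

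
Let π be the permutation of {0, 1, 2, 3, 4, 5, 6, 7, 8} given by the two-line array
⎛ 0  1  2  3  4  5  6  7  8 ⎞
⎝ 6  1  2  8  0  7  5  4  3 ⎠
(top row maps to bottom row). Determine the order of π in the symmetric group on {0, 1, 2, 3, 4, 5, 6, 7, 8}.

Decomposing into disjoint cycles gives cycle lengths 5, 2, 1, 1.
Since disjoint cycles commute, ord(π) = lcm(5, 2) = 10.

10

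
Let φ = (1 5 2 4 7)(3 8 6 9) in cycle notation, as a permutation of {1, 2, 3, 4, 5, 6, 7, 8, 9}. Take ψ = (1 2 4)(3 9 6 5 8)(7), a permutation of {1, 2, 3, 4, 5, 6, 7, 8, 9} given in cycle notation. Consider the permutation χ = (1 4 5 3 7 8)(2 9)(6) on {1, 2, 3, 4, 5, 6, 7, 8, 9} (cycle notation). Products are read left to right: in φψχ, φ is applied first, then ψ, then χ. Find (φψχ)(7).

9

Chase 7: φ(7) = 1; ψ(1) = 2; χ(2) = 9. Hence (φψχ)(7) = 9.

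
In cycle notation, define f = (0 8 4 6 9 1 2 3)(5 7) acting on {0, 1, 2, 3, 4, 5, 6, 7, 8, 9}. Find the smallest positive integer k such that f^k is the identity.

8

The cycle type of f is (8, 2).
The order is lcm(8, 2) = 8.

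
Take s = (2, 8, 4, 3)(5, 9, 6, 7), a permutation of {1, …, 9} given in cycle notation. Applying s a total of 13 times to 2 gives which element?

2 lies in the 4-cycle (2, 8, 4, 3).
On a 4-cycle, s^4 is the identity, so s^13 = s^1 there (13 ≡ 1 mod 4).
Advancing 1 step from 2: 2 → 8.

8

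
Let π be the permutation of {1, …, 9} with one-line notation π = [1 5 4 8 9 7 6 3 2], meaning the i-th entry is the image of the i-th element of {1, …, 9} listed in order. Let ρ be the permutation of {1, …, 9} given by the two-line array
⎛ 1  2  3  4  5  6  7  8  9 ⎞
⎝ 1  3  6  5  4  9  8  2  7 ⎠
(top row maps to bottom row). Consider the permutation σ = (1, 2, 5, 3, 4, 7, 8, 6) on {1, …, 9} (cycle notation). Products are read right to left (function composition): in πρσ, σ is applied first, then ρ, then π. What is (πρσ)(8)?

Apply the permutations in order: σ(8) = 6, then ρ(6) = 9, then π(9) = 2. So (πρσ)(8) = 2.

2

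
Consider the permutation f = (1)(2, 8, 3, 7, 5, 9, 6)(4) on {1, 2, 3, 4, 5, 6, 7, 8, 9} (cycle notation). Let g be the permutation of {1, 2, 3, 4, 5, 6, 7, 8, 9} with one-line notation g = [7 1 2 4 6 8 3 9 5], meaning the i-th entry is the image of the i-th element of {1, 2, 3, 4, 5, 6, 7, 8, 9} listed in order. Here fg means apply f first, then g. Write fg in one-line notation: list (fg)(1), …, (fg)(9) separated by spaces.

7 9 3 4 5 1 6 2 8

For each element, apply f then g: 1 → 1 → 7; 2 → 8 → 9; 3 → 7 → 3; 4 → 4 → 4; 5 → 9 → 5; 6 → 2 → 1; 7 → 5 → 6; 8 → 3 → 2; 9 → 6 → 8.
Collecting the images, fg = [7 9 3 4 5 1 6 2 8].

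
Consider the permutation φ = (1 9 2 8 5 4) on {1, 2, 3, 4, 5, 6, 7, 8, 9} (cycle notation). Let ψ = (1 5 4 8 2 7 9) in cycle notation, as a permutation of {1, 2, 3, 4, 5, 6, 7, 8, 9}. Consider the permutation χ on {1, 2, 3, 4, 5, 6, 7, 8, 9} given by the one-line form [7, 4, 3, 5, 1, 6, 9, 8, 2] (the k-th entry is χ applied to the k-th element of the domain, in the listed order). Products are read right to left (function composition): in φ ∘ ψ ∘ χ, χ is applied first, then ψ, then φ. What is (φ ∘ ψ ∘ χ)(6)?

6

Apply the permutations in order: χ(6) = 6, then ψ(6) = 6, then φ(6) = 6. So (φ ∘ ψ ∘ χ)(6) = 6.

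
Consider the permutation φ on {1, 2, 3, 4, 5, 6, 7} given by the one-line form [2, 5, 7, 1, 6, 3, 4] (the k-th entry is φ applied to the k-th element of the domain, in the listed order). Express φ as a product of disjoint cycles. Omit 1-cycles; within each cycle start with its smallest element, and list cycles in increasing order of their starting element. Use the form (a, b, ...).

(1, 2, 5, 6, 3, 7, 4)

Iterating φ from 1 gives 1 → 2 → 5 → 6 → 3 → 7 → 4 → 1; that is the 7-cycle (1, 2, 5, 6, 3, 7, 4).
Continuing from each remaining unvisited element yields (1, 2, 5, 6, 3, 7, 4).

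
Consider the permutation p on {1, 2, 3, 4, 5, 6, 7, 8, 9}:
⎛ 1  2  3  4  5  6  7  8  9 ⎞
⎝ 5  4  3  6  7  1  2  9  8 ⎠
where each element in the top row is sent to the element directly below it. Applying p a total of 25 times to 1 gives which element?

Tracing 1 → 5 → … returns to 1 after 6 steps, so 1 lies in a 6-cycle (1, 5, 7, 2, 4, 6).
Since the cycle has length 6, p^25 acts on it the same as p^1 (25 mod 6 = 1).
Stepping 1 place around the cycle: 1 → 5.

5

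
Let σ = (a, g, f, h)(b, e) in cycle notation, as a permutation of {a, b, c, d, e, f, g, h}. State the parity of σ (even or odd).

even

The cycle lengths are 4, 2, 1, 1.
A cycle of length ℓ contributes ℓ−1 transpositions, so σ is a product of 3 + 1 = 4 transpositions — even.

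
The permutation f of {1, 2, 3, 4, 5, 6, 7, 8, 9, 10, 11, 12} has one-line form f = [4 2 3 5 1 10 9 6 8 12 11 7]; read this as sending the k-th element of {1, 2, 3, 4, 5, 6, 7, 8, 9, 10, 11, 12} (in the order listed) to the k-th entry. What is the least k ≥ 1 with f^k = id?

Writing f as disjoint cycles, the cycle lengths are 6, 3, 1, 1, 1.
The order is lcm(6, 3) = 6.

6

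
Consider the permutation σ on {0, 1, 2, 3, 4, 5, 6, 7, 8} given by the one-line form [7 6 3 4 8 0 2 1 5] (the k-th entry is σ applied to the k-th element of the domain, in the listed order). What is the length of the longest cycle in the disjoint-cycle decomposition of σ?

9

Decomposing into disjoint cycles gives (0, 7, 1, 6, 2, 3, 4, 8, 5); the longest has length 9.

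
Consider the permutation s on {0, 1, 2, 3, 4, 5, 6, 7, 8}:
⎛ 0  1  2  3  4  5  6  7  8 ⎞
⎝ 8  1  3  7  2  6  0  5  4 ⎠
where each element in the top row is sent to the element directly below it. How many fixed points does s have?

1

The fixed points (elements with s(x) = x) are {1}, so there is 1.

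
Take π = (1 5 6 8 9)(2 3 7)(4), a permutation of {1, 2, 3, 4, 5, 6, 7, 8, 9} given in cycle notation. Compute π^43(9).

9 lies in the 5-cycle (1 5 6 8 9).
Since the cycle has length 5, π^43 acts on it the same as π^3 (43 mod 5 = 3).
Advancing 3 steps from 9: 9 → 1 → 5 → 6.

6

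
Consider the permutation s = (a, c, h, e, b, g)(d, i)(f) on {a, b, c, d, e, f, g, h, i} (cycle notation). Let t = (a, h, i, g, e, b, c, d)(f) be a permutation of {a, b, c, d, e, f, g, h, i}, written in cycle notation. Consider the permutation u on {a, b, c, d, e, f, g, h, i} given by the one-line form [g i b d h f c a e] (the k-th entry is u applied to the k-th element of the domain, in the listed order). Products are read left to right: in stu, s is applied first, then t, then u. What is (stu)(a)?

Chase a: s(a) = c; t(c) = d; u(d) = d. Hence (stu)(a) = d.

d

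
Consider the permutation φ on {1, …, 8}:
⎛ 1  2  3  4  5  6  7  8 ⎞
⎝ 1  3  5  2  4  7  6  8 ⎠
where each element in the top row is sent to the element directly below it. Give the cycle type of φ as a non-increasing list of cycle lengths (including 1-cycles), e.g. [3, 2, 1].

[4, 2, 1, 1]

The disjoint cycles are (1)(2, 3, 5, 4)(6, 7)(8), with lengths 4, 2, 1, 1 in non-increasing order.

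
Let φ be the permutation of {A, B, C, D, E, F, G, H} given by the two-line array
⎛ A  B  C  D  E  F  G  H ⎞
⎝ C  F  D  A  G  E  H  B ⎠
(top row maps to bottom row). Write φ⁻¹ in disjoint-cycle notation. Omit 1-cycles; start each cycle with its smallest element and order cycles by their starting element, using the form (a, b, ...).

(A, D, C)(B, H, G, E, F)

The cycle decomposition of φ is (A, C, D)(B, F, E, G, H).
Reversing each cycle (and rotating so the smallest element leads) gives φ⁻¹ = (A, D, C)(B, H, G, E, F).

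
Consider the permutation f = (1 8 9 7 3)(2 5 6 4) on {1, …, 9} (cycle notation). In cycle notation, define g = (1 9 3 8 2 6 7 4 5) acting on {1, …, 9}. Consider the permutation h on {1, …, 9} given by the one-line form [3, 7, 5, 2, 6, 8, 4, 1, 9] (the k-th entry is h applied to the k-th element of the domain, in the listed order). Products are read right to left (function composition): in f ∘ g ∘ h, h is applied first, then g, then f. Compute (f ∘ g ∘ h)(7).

6

(f ∘ g ∘ h)(7) = f(g(h(7))). h(7) = 4, then g(4) = 5, then f(5) = 6, so the result is 6.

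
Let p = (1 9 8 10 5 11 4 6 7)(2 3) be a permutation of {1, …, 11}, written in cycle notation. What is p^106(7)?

4

7 lies in the 9-cycle (1 9 8 10 5 11 4 6 7).
Powers repeat with period 9 on this cycle, and 106 mod 9 = 7, so p^106(7) = p^7(7).
Stepping 7 places around the cycle: 7 → 1 → 9 → 8 → 10 → 5 → 11 → 4.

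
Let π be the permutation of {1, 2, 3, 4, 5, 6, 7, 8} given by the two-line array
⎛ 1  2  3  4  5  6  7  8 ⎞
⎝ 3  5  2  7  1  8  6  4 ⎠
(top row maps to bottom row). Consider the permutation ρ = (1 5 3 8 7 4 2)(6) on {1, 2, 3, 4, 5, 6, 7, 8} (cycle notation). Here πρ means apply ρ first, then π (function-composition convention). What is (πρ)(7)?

ρ(7) = 4, then π(4) = 7; composing gives (πρ)(7) = 7.

7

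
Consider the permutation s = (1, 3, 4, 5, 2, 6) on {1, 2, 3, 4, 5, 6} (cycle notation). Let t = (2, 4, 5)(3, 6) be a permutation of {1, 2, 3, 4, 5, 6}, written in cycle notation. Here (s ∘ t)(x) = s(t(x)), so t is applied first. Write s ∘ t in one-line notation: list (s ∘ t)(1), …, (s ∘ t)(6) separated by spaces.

Chase each element through t then s: 1 → 1 → 3; 2 → 4 → 5; 3 → 6 → 1; 4 → 5 → 2; 5 → 2 → 6; 6 → 3 → 4.
Collecting the images, s ∘ t = [3 5 1 2 6 4].

3 5 1 2 6 4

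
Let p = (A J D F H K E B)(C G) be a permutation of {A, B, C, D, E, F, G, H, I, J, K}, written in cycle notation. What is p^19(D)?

D lies in the 8-cycle (A J D F H K E B).
Since the cycle has length 8, p^19 acts on it the same as p^3 (19 mod 8 = 3).
Stepping 3 places around the cycle: D → F → H → K.

K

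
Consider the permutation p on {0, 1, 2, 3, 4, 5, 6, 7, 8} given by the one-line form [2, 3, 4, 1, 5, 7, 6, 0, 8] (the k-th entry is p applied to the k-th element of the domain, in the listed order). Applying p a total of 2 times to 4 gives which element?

Tracing 4 → 5 → … returns to 4 after 5 steps, so 4 lies in a 5-cycle (0 2 4 5 7).
Stepping 2 places around the cycle: 4 → 5 → 7.

7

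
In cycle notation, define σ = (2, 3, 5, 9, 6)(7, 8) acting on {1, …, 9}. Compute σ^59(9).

9 lies in the 5-cycle (2, 3, 5, 9, 6).
Powers repeat with period 5 on this cycle, and 59 mod 5 = 4, so σ^59(9) = σ^4(9).
Advancing 4 steps from 9: 9 → 6 → 2 → 3 → 5.

5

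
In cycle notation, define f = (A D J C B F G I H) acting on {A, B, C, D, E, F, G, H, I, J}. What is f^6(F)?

J

F lies in the 9-cycle (A D J C B F G I H).
Stepping 6 places around the cycle: F → G → I → H → A → D → J.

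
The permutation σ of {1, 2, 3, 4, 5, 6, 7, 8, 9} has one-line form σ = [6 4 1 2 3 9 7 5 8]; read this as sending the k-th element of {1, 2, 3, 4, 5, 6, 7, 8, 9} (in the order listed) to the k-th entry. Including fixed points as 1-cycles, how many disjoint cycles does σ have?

3

The cycle decomposition is (1 6 9 8 5 3)(2 4)(7), which has 3 cycles (counting 1-cycles).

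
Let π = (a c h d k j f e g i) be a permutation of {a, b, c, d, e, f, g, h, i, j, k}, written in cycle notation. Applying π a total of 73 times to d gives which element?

f

d lies in the 10-cycle (a c h d k j f e g i).
Powers repeat with period 10 on this cycle, and 73 mod 10 = 3, so π^73(d) = π^3(d).
Advancing 3 steps from d: d → k → j → f.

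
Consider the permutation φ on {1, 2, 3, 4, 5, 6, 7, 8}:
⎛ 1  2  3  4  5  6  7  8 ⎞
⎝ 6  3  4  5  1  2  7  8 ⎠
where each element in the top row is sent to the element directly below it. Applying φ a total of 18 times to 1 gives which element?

Tracing 1 → 6 → … returns to 1 after 6 steps, so 1 lies in a 6-cycle (1 6 2 3 4 5).
On a 6-cycle, φ^6 is the identity, so φ^18 = φ^0 there (18 ≡ 0 mod 6).
So φ^18(1) = 1.

1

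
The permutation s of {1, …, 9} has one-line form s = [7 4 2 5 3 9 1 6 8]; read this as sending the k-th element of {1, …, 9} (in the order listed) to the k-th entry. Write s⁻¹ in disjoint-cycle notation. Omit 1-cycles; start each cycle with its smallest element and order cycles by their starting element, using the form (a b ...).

The cycle decomposition of s is (1 7)(2 4 5 3)(6 9 8).
Reversing each cycle (and rotating so the smallest element leads) gives s⁻¹ = (1 7)(2 3 5 4)(6 8 9).

(1 7)(2 3 5 4)(6 8 9)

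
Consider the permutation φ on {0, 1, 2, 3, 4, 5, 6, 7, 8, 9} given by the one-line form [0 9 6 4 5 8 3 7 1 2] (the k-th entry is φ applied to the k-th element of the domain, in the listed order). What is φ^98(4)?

Tracing 4 → 5 → … returns to 4 after 8 steps, so 4 lies in an 8-cycle (1, 9, 2, 6, 3, 4, 5, 8).
On an 8-cycle, φ^8 is the identity, so φ^98 = φ^2 there (98 ≡ 2 mod 8).
Stepping 2 places around the cycle: 4 → 5 → 8.

8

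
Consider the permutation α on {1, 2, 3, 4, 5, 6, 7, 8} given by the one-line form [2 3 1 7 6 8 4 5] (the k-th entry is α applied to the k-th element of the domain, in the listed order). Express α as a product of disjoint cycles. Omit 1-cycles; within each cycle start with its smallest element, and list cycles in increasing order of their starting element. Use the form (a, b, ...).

From 1: 1 → 2 → 3 → 1, closing the cycle (1, 2, 3).
Continuing from each remaining unvisited element yields (1, 2, 3)(4, 7)(5, 6, 8).

(1, 2, 3)(4, 7)(5, 6, 8)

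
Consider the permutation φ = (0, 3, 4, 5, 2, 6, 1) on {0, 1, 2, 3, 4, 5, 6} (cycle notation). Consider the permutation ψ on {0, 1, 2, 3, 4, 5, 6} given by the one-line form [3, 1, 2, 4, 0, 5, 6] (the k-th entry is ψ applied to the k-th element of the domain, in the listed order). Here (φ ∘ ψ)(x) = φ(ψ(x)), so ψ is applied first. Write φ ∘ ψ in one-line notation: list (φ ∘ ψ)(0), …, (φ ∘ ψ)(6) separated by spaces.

4 0 6 5 3 2 1

(φ ∘ ψ)(x) = φ(ψ(x)). Computing each image: φ(ψ(0)) = φ(3) = 4, φ(ψ(1)) = φ(1) = 0, φ(ψ(2)) = φ(2) = 6, φ(ψ(3)) = φ(4) = 5, φ(ψ(4)) = φ(0) = 3, φ(ψ(5)) = φ(5) = 2, φ(ψ(6)) = φ(6) = 1.
Hence φ ∘ ψ = [4 0 6 5 3 2 1].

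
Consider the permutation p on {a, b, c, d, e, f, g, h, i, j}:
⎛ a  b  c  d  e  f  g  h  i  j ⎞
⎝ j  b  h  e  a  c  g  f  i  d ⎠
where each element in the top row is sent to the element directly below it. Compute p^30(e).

j

Tracing e → a → … returns to e after 4 steps, so e lies in a 4-cycle (a, j, d, e).
On a 4-cycle, p^4 is the identity, so p^30 = p^2 there (30 ≡ 2 mod 4).
Advancing 2 steps from e: e → a → j.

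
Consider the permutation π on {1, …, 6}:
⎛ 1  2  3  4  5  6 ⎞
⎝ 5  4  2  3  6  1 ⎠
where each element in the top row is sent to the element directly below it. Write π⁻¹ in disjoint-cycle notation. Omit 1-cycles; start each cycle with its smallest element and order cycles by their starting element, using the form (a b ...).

(1 6 5)(2 3 4)

The cycle decomposition of π is (1 5 6)(2 4 3).
Reversing each cycle (and rotating so the smallest element leads) gives π⁻¹ = (1 6 5)(2 3 4).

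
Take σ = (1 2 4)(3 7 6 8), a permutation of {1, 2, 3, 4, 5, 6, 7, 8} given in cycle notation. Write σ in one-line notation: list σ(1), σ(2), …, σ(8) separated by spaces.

2 4 7 1 5 8 6 3

Reading each image from the cycles: 1↦2, 2↦4, 3↦7, 4↦1, 5↦5, 6↦8, 7↦6, 8↦3.
So the one-line form is 2 4 7 1 5 8 6 3.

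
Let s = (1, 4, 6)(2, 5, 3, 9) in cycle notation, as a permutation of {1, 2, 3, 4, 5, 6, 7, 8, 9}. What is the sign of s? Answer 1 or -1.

-1

The cycle lengths are 4, 3, 1, 1.
A cycle of length ℓ contributes ℓ−1 transpositions, so s is a product of 3 + 2 = 5 transpositions — odd.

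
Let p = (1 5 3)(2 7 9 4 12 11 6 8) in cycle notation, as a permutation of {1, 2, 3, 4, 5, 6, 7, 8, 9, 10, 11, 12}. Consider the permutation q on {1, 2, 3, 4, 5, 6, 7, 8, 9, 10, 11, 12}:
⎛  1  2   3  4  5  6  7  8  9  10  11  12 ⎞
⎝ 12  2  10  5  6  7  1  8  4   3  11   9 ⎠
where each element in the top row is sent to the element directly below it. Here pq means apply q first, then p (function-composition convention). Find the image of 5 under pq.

q(5) = 6, then p(6) = 8; composing gives (pq)(5) = 8.

8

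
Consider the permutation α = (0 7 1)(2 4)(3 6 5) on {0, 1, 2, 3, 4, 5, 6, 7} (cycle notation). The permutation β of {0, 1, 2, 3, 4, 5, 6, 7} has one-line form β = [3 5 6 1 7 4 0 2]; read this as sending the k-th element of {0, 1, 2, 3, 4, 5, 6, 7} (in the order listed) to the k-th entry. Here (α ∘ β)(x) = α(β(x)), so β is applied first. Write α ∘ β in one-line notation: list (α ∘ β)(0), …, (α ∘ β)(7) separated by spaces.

Chase each element through β then α: 0 → 3 → 6; 1 → 5 → 3; 2 → 6 → 5; 3 → 1 → 0; 4 → 7 → 1; 5 → 4 → 2; 6 → 0 → 7; 7 → 2 → 4.
So α ∘ β in one-line form is 6 3 5 0 1 2 7 4.

6 3 5 0 1 2 7 4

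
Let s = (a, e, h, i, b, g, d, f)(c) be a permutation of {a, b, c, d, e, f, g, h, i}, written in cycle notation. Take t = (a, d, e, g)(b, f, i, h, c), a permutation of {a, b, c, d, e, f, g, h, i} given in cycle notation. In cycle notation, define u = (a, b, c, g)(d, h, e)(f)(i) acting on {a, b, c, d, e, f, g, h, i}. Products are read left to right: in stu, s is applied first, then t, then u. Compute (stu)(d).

i

Apply the permutations in order: s(d) = f, then t(f) = i, then u(i) = i. So (stu)(d) = i.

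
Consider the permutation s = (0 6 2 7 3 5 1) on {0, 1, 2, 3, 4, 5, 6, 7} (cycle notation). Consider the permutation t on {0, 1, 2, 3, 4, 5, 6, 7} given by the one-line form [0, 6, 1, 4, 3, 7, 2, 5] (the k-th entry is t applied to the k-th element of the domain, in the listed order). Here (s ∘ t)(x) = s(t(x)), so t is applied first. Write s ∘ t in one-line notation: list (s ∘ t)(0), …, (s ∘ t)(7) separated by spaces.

6 2 0 4 5 3 7 1

(s ∘ t)(x) = s(t(x)). Computing each image: s(t(0)) = s(0) = 6, s(t(1)) = s(6) = 2, s(t(2)) = s(1) = 0, s(t(3)) = s(4) = 4, s(t(4)) = s(3) = 5, s(t(5)) = s(7) = 3, s(t(6)) = s(2) = 7, s(t(7)) = s(5) = 1.
Hence s ∘ t = [6 2 0 4 5 3 7 1].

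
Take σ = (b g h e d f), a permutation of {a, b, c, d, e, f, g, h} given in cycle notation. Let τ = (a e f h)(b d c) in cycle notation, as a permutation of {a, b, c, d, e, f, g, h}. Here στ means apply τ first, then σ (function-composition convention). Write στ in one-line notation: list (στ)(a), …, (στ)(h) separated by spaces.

(στ)(x) = σ(τ(x)). Computing each image: σ(τ(a)) = σ(e) = d, σ(τ(b)) = σ(d) = f, σ(τ(c)) = σ(b) = g, σ(τ(d)) = σ(c) = c, σ(τ(e)) = σ(f) = b, σ(τ(f)) = σ(h) = e, σ(τ(g)) = σ(g) = h, σ(τ(h)) = σ(a) = a.
Hence στ = [d f g c b e h a].

d f g c b e h a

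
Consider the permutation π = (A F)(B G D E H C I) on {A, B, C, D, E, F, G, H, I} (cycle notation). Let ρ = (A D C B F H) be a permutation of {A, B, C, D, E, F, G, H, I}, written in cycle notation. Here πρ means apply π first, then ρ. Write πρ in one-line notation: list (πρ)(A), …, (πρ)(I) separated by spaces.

Chase each element through π then ρ: A → F → H; B → G → G; C → I → I; D → E → E; E → H → A; F → A → D; G → D → C; H → C → B; I → B → F.
So πρ in one-line form is H G I E A D C B F.

H G I E A D C B F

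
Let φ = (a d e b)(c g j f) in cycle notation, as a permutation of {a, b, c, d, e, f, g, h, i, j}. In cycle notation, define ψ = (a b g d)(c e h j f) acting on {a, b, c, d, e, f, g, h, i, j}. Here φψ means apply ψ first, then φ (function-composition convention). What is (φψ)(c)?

b

ψ(c) = e, then φ(e) = b; composing gives (φψ)(c) = b.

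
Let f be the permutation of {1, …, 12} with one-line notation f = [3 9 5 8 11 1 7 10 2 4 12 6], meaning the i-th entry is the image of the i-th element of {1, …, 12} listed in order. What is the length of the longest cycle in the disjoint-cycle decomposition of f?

6

Decomposing into disjoint cycles gives (1 3 5 11 12 6)(2 9)(4 8 10); the longest has length 6.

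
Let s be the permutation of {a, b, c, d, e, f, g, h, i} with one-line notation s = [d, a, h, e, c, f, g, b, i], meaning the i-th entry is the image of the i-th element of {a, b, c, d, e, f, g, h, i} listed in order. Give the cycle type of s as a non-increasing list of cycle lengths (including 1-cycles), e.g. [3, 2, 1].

[6, 1, 1, 1]

The disjoint cycles are (a d e c h b)(f)(g)(i), with lengths 6, 1, 1, 1 in non-increasing order.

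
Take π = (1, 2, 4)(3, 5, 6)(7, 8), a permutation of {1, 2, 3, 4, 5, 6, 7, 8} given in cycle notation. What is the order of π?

6

The disjoint cycles have lengths 3, 3, 2.
The order is lcm(3, 3, 2) = 6.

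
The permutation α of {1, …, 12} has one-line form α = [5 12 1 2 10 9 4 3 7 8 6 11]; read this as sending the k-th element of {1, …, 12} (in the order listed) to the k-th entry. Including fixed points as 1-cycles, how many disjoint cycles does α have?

The cycle decomposition is (1, 5, 10, 8, 3)(2, 12, 11, 6, 9, 7, 4), which has 2 cycles (counting 1-cycles).

2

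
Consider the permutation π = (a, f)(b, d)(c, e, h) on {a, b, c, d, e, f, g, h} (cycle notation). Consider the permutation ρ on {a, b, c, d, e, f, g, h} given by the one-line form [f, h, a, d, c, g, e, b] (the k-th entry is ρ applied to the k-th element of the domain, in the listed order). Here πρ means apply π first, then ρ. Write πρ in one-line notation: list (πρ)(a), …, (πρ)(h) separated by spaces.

For each element, apply π then ρ: a → f → g; b → d → d; c → e → c; d → b → h; e → h → b; f → a → f; g → g → e; h → c → a.
Collecting the images, πρ = [g d c h b f e a].

g d c h b f e a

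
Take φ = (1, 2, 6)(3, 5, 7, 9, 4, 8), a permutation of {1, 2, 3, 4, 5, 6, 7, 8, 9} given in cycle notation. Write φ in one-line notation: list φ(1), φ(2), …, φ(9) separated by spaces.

2 6 5 8 7 1 9 3 4

Image by image: 1↦2, 2↦6, 3↦5, 4↦8, 5↦7, 6↦1, 7↦9, 8↦3, 9↦4.
So the one-line form is 2 6 5 8 7 1 9 3 4.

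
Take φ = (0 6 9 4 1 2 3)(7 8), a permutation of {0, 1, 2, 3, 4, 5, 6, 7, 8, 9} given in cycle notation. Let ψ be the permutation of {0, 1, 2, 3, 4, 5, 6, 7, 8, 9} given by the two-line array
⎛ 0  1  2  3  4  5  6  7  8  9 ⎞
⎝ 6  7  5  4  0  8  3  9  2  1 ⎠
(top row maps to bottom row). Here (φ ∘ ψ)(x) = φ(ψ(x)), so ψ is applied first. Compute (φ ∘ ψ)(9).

2

First apply ψ: ψ(9) = 1, then φ(1) = 2. Thus (φ ∘ ψ)(9) = 2.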